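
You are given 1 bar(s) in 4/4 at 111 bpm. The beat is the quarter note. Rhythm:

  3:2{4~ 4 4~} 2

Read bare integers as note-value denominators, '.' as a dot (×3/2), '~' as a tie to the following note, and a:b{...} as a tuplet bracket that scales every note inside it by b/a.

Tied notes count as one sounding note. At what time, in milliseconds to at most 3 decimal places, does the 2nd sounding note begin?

note 2 onset = 4/3b = 720.721ms

1. 0.0ms @ 0 + 720.721ms (4/3)
2. 720.721ms @ 4/3 + 1441.441ms (8/3)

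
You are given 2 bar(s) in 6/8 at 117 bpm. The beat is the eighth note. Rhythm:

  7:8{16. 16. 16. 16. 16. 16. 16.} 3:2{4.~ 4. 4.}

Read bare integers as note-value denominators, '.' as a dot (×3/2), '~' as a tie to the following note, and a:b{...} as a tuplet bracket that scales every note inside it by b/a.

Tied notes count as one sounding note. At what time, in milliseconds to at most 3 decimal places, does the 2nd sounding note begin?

1. 0.0ms @ 0 + 439.56ms (6/7)
2. 439.56ms @ 6/7 + 439.56ms (6/7)
3. 879.121ms @ 12/7 + 439.56ms (6/7)
4. 1318.681ms @ 18/7 + 439.56ms (6/7)
5. 1758.242ms @ 24/7 + 439.56ms (6/7)
6. 2197.802ms @ 30/7 + 439.56ms (6/7)
7. 2637.363ms @ 36/7 + 439.56ms (6/7)
8. 3076.923ms @ 6 + 2051.282ms (4)
9. 5128.205ms @ 10 + 1025.641ms (2)

note 2 onset = 6/7b = 439.56ms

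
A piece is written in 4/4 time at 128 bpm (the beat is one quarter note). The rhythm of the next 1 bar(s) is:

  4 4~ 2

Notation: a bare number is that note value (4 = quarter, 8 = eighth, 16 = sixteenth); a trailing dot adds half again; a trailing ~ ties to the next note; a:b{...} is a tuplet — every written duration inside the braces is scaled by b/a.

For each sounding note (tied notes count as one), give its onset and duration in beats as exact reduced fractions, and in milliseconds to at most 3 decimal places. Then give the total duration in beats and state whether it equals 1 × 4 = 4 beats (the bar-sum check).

1) 0.0ms=0b +468.75ms=1b
2) 468.75ms=1b +1406.25ms=3b
Σ=4b of 4 (128bpm 4/4) — PASS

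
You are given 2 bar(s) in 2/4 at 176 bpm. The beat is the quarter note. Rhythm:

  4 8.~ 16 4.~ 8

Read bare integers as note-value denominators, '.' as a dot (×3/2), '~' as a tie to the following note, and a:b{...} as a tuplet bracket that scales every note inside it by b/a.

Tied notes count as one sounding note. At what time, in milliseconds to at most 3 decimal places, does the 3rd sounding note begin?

note 3 onset = 2b = 681.818ms

1. 0.0ms @ 0 + 340.909ms (1)
2. 340.909ms @ 1 + 340.909ms (1)
3. 681.818ms @ 2 + 681.818ms (2)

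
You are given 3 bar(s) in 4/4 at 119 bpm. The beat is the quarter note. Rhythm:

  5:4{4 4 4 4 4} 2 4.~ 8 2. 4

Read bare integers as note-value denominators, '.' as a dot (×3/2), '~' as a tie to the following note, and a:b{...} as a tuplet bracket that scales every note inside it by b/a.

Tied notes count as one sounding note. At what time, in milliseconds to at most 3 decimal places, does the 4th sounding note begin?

1. 0.0ms @ 0 + 403.361ms (4/5)
2. 403.361ms @ 4/5 + 403.361ms (4/5)
3. 806.723ms @ 8/5 + 403.361ms (4/5)
4. 1210.084ms @ 12/5 + 403.361ms (4/5)
5. 1613.445ms @ 16/5 + 403.361ms (4/5)
6. 2016.807ms @ 4 + 1008.403ms (2)
7. 3025.21ms @ 6 + 1008.403ms (2)
8. 4033.613ms @ 8 + 1512.605ms (3)
9. 5546.218ms @ 11 + 504.202ms (1)

note 4 onset = 12/5b = 1210.084ms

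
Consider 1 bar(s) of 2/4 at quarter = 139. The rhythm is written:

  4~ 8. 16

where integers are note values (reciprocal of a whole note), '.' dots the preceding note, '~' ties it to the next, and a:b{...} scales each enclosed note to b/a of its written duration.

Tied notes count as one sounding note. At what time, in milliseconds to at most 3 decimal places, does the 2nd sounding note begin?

1. 0.0ms @ 0 + 755.396ms (7/4)
2. 755.396ms @ 7/4 + 107.914ms (1/4)

note 2 onset = 7/4b = 755.396ms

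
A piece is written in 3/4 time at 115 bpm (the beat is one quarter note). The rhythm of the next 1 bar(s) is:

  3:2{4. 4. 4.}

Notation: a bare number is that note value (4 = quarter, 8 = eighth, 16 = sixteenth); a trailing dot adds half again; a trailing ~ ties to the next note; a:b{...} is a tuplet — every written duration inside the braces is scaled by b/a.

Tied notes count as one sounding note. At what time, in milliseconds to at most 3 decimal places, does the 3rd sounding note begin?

note 3 onset = 2b = 1043.478ms

1. 0.0ms @ 0 + 521.739ms (1)
2. 521.739ms @ 1 + 521.739ms (1)
3. 1043.478ms @ 2 + 521.739ms (1)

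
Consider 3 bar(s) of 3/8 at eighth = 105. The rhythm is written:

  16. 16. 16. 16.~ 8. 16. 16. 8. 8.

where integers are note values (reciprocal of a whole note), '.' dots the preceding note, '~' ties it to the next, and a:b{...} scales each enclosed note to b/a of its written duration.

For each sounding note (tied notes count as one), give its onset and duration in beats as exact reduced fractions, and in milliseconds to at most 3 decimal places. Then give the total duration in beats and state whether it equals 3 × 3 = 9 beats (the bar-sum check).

1) 0.0ms=0b +428.571ms=3/4b
2) 428.571ms=3/4b +428.571ms=3/4b
3) 857.143ms=3/2b +428.571ms=3/4b
4) 1285.714ms=9/4b +1285.714ms=9/4b
5) 2571.429ms=9/2b +428.571ms=3/4b
6) 3000.0ms=21/4b +428.571ms=3/4b
7) 3428.571ms=6b +857.143ms=3/2b
8) 4285.714ms=15/2b +857.143ms=3/2b
Σ=9b of 9 (105bpm 3/8) — PASS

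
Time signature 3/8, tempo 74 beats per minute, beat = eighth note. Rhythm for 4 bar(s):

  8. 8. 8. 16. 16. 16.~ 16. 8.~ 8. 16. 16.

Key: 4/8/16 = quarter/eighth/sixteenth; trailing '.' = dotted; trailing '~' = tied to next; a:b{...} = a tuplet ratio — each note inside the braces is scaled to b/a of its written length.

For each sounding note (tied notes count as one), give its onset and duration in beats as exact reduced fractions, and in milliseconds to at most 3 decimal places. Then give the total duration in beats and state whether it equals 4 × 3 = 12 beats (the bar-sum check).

1) 0.0ms=0b +1216.216ms=3/2b
2) 1216.216ms=3/2b +1216.216ms=3/2b
3) 2432.432ms=3b +1216.216ms=3/2b
4) 3648.649ms=9/2b +608.108ms=3/4b
5) 4256.757ms=21/4b +608.108ms=3/4b
6) 4864.865ms=6b +1216.216ms=3/2b
7) 6081.081ms=15/2b +2432.432ms=3b
8) 8513.514ms=21/2b +608.108ms=3/4b
9) 9121.622ms=45/4b +608.108ms=3/4b
Σ=12b of 12 (74bpm 3/8) — PASS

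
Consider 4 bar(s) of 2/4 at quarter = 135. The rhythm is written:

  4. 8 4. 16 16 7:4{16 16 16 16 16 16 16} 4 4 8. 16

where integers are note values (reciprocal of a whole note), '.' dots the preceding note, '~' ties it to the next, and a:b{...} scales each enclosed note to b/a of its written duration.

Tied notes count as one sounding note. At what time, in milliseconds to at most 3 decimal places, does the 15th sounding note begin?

note 15 onset = 7b = 3111.111ms

1. 0.0ms @ 0 + 666.667ms (3/2)
2. 666.667ms @ 3/2 + 222.222ms (1/2)
3. 888.889ms @ 2 + 666.667ms (3/2)
4. 1555.556ms @ 7/2 + 111.111ms (1/4)
5. 1666.667ms @ 15/4 + 111.111ms (1/4)
6. 1777.778ms @ 4 + 63.492ms (1/7)
7. 1841.27ms @ 29/7 + 63.492ms (1/7)
8. 1904.762ms @ 30/7 + 63.492ms (1/7)
9. 1968.254ms @ 31/7 + 63.492ms (1/7)
10. 2031.746ms @ 32/7 + 63.492ms (1/7)
11. 2095.238ms @ 33/7 + 63.492ms (1/7)
12. 2158.73ms @ 34/7 + 63.492ms (1/7)
13. 2222.222ms @ 5 + 444.444ms (1)
14. 2666.667ms @ 6 + 444.444ms (1)
15. 3111.111ms @ 7 + 333.333ms (3/4)
16. 3444.444ms @ 31/4 + 111.111ms (1/4)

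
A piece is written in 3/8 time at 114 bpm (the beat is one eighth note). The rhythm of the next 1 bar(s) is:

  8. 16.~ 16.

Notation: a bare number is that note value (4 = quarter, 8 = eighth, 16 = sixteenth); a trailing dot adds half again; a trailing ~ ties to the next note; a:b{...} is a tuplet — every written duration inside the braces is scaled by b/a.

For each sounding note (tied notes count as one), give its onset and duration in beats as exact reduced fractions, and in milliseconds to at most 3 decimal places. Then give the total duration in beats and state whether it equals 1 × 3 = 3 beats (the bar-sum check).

1) 0.0ms=0b +789.474ms=3/2b
2) 789.474ms=3/2b +789.474ms=3/2b
Σ=3b of 3 (114bpm 3/8) — PASS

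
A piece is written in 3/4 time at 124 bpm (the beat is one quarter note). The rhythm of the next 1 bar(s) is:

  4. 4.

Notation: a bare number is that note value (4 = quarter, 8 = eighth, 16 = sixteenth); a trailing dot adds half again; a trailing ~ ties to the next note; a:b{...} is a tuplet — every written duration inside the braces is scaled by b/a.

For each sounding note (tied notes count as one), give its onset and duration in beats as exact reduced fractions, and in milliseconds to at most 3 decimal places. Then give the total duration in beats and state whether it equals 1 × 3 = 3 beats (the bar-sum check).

1) 0.0ms=0b +725.806ms=3/2b
2) 725.806ms=3/2b +725.806ms=3/2b
Σ=3b of 3 (124bpm 3/4) — PASS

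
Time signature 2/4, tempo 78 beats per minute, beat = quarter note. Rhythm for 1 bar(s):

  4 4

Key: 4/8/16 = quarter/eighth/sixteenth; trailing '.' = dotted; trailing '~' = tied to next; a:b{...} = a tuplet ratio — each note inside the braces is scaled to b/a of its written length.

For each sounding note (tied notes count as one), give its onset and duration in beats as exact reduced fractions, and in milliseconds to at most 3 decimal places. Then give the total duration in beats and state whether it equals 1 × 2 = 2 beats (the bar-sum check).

1) 0.0ms=0b +769.231ms=1b
2) 769.231ms=1b +769.231ms=1b
Σ=2b of 2 (78bpm 2/4) — PASS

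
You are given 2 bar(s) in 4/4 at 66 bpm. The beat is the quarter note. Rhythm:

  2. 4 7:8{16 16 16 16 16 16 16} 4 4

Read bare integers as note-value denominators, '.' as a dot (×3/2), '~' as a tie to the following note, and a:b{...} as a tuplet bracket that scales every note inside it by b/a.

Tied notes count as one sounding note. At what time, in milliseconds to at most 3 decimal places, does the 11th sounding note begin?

1. 0.0ms @ 0 + 2727.273ms (3)
2. 2727.273ms @ 3 + 909.091ms (1)
3. 3636.364ms @ 4 + 259.74ms (2/7)
4. 3896.104ms @ 30/7 + 259.74ms (2/7)
5. 4155.844ms @ 32/7 + 259.74ms (2/7)
6. 4415.584ms @ 34/7 + 259.74ms (2/7)
7. 4675.325ms @ 36/7 + 259.74ms (2/7)
8. 4935.065ms @ 38/7 + 259.74ms (2/7)
9. 5194.805ms @ 40/7 + 259.74ms (2/7)
10. 5454.545ms @ 6 + 909.091ms (1)
11. 6363.636ms @ 7 + 909.091ms (1)

note 11 onset = 7b = 6363.636ms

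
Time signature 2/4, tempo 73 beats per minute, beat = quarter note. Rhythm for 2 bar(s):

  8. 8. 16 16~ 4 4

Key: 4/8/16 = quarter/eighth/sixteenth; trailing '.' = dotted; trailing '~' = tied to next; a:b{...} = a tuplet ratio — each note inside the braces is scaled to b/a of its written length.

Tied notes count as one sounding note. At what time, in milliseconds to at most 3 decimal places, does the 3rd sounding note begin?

1. 0.0ms @ 0 + 616.438ms (3/4)
2. 616.438ms @ 3/4 + 616.438ms (3/4)
3. 1232.877ms @ 3/2 + 205.479ms (1/4)
4. 1438.356ms @ 7/4 + 1027.397ms (5/4)
5. 2465.753ms @ 3 + 821.918ms (1)

note 3 onset = 3/2b = 1232.877ms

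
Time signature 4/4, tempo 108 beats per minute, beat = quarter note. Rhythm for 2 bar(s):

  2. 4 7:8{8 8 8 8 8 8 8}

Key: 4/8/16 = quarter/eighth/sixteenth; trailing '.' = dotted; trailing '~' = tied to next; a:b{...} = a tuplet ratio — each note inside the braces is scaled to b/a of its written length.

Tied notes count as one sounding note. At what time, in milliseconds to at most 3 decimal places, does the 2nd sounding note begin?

note 2 onset = 3b = 1666.667ms

1. 0.0ms @ 0 + 1666.667ms (3)
2. 1666.667ms @ 3 + 555.556ms (1)
3. 2222.222ms @ 4 + 317.46ms (4/7)
4. 2539.683ms @ 32/7 + 317.46ms (4/7)
5. 2857.143ms @ 36/7 + 317.46ms (4/7)
6. 3174.603ms @ 40/7 + 317.46ms (4/7)
7. 3492.063ms @ 44/7 + 317.46ms (4/7)
8. 3809.524ms @ 48/7 + 317.46ms (4/7)
9. 4126.984ms @ 52/7 + 317.46ms (4/7)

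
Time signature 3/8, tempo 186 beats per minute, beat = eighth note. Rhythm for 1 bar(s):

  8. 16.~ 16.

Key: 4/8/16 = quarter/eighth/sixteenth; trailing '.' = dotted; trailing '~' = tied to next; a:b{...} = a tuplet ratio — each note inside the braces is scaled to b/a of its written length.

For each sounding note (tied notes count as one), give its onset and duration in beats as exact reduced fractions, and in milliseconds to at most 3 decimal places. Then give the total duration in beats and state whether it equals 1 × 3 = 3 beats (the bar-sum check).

1) 0.0ms=0b +483.871ms=3/2b
2) 483.871ms=3/2b +483.871ms=3/2b
Σ=3b of 3 (186bpm 3/8) — PASS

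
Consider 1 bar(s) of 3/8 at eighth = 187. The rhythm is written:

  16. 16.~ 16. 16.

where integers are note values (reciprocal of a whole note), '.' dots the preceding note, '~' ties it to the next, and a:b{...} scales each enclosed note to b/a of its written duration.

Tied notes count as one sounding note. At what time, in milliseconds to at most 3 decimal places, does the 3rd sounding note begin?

note 3 onset = 9/4b = 721.925ms

1. 0.0ms @ 0 + 240.642ms (3/4)
2. 240.642ms @ 3/4 + 481.283ms (3/2)
3. 721.925ms @ 9/4 + 240.642ms (3/4)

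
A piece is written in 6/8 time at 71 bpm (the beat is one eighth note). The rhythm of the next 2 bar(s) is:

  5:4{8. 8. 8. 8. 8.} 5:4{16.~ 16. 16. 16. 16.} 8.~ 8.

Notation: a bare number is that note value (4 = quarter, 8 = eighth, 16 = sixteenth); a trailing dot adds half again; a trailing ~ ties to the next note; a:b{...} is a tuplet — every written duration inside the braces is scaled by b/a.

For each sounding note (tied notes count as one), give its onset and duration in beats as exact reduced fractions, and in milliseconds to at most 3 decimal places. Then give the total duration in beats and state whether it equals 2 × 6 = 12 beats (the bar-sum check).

1) 0.0ms=0b +1014.085ms=6/5b
2) 1014.085ms=6/5b +1014.085ms=6/5b
3) 2028.169ms=12/5b +1014.085ms=6/5b
4) 3042.254ms=18/5b +1014.085ms=6/5b
5) 4056.338ms=24/5b +1014.085ms=6/5b
6) 5070.423ms=6b +1014.085ms=6/5b
7) 6084.507ms=36/5b +507.042ms=3/5b
8) 6591.549ms=39/5b +507.042ms=3/5b
9) 7098.592ms=42/5b +507.042ms=3/5b
10) 7605.634ms=9b +2535.211ms=3b
Σ=12b of 12 (71bpm 6/8) — PASS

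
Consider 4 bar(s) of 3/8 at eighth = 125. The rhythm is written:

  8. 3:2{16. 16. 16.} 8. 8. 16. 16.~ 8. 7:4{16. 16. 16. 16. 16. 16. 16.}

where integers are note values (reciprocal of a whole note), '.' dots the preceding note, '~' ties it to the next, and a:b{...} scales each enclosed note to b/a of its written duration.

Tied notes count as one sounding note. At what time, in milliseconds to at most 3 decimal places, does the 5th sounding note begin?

1. 0.0ms @ 0 + 720.0ms (3/2)
2. 720.0ms @ 3/2 + 240.0ms (1/2)
3. 960.0ms @ 2 + 240.0ms (1/2)
4. 1200.0ms @ 5/2 + 240.0ms (1/2)
5. 1440.0ms @ 3 + 720.0ms (3/2)
6. 2160.0ms @ 9/2 + 720.0ms (3/2)
7. 2880.0ms @ 6 + 360.0ms (3/4)
8. 3240.0ms @ 27/4 + 1080.0ms (9/4)
9. 4320.0ms @ 9 + 205.714ms (3/7)
10. 4525.714ms @ 66/7 + 205.714ms (3/7)
11. 4731.429ms @ 69/7 + 205.714ms (3/7)
12. 4937.143ms @ 72/7 + 205.714ms (3/7)
13. 5142.857ms @ 75/7 + 205.714ms (3/7)
14. 5348.571ms @ 78/7 + 205.714ms (3/7)
15. 5554.286ms @ 81/7 + 205.714ms (3/7)

note 5 onset = 3b = 1440.0ms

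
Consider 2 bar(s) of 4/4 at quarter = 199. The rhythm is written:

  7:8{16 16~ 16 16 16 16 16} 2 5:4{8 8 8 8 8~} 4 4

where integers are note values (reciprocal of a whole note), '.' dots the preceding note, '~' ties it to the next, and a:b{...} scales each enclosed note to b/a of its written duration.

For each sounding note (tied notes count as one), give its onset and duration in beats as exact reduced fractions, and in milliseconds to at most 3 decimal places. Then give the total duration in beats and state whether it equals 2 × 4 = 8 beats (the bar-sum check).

1) 0.0ms=0b +86.145ms=2/7b
2) 86.145ms=2/7b +172.29ms=4/7b
3) 258.435ms=6/7b +86.145ms=2/7b
4) 344.58ms=8/7b +86.145ms=2/7b
5) 430.725ms=10/7b +86.145ms=2/7b
6) 516.87ms=12/7b +86.145ms=2/7b
7) 603.015ms=2b +603.015ms=2b
8) 1206.03ms=4b +120.603ms=2/5b
9) 1326.633ms=22/5b +120.603ms=2/5b
10) 1447.236ms=24/5b +120.603ms=2/5b
11) 1567.839ms=26/5b +120.603ms=2/5b
12) 1688.442ms=28/5b +422.111ms=7/5b
13) 2110.553ms=7b +301.508ms=1b
Σ=8b of 8 (199bpm 4/4) — PASS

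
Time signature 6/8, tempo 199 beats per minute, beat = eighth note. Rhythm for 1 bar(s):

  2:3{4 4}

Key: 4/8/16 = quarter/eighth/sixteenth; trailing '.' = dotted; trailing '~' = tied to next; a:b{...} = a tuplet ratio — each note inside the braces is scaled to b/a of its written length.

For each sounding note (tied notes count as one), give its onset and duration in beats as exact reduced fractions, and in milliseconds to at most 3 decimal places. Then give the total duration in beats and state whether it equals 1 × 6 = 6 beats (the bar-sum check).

1) 0.0ms=0b +904.523ms=3b
2) 904.523ms=3b +904.523ms=3b
Σ=6b of 6 (199bpm 6/8) — PASS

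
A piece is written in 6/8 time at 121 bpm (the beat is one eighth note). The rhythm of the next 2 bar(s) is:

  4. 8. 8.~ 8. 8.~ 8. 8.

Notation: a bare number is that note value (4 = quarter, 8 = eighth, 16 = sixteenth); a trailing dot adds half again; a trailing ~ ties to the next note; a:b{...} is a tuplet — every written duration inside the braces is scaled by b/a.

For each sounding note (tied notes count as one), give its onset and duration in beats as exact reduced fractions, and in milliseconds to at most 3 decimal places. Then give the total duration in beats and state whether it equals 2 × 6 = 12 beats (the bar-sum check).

1) 0.0ms=0b +1487.603ms=3b
2) 1487.603ms=3b +743.802ms=3/2b
3) 2231.405ms=9/2b +1487.603ms=3b
4) 3719.008ms=15/2b +1487.603ms=3b
5) 5206.612ms=21/2b +743.802ms=3/2b
Σ=12b of 12 (121bpm 6/8) — PASS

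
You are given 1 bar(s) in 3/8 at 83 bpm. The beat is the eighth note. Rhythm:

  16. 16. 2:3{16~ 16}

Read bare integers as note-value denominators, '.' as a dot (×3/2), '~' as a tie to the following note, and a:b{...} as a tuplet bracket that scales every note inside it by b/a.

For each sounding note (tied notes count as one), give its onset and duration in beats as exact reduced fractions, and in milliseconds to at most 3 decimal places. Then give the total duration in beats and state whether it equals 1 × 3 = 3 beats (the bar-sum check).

1) 0.0ms=0b +542.169ms=3/4b
2) 542.169ms=3/4b +542.169ms=3/4b
3) 1084.337ms=3/2b +1084.337ms=3/2b
Σ=3b of 3 (83bpm 3/8) — PASS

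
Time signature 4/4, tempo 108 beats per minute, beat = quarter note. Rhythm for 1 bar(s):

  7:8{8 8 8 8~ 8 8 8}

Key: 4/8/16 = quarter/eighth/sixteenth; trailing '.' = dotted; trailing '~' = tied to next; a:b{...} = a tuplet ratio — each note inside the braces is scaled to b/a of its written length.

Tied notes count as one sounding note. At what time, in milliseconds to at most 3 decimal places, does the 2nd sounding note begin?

note 2 onset = 4/7b = 317.46ms

1. 0.0ms @ 0 + 317.46ms (4/7)
2. 317.46ms @ 4/7 + 317.46ms (4/7)
3. 634.921ms @ 8/7 + 317.46ms (4/7)
4. 952.381ms @ 12/7 + 634.921ms (8/7)
5. 1587.302ms @ 20/7 + 317.46ms (4/7)
6. 1904.762ms @ 24/7 + 317.46ms (4/7)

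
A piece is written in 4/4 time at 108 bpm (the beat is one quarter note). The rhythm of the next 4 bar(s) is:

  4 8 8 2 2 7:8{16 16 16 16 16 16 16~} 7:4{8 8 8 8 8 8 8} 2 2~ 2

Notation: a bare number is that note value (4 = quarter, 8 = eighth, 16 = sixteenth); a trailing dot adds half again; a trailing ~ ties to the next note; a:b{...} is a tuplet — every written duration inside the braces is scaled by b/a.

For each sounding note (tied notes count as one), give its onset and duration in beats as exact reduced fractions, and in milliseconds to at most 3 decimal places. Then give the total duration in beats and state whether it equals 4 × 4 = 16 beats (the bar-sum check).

1) 0.0ms=0b +555.556ms=1b
2) 555.556ms=1b +277.778ms=1/2b
3) 833.333ms=3/2b +277.778ms=1/2b
4) 1111.111ms=2b +1111.111ms=2b
5) 2222.222ms=4b +1111.111ms=2b
6) 3333.333ms=6b +158.73ms=2/7b
7) 3492.063ms=44/7b +158.73ms=2/7b
8) 3650.794ms=46/7b +158.73ms=2/7b
9) 3809.524ms=48/7b +158.73ms=2/7b
10) 3968.254ms=50/7b +158.73ms=2/7b
11) 4126.984ms=52/7b +158.73ms=2/7b
12) 4285.714ms=54/7b +317.46ms=4/7b
13) 4603.175ms=58/7b +158.73ms=2/7b
14) 4761.905ms=60/7b +158.73ms=2/7b
15) 4920.635ms=62/7b +158.73ms=2/7b
16) 5079.365ms=64/7b +158.73ms=2/7b
17) 5238.095ms=66/7b +158.73ms=2/7b
18) 5396.825ms=68/7b +158.73ms=2/7b
19) 5555.556ms=10b +1111.111ms=2b
20) 6666.667ms=12b +2222.222ms=4b
Σ=16b of 16 (108bpm 4/4) — PASS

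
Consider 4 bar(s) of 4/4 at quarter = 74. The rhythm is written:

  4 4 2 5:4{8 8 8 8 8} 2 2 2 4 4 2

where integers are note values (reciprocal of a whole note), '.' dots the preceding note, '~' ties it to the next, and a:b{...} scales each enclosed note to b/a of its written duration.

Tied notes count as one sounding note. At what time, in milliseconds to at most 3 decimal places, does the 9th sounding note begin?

note 9 onset = 6b = 4864.865ms

1. 0.0ms @ 0 + 810.811ms (1)
2. 810.811ms @ 1 + 810.811ms (1)
3. 1621.622ms @ 2 + 1621.622ms (2)
4. 3243.243ms @ 4 + 324.324ms (2/5)
5. 3567.568ms @ 22/5 + 324.324ms (2/5)
6. 3891.892ms @ 24/5 + 324.324ms (2/5)
7. 4216.216ms @ 26/5 + 324.324ms (2/5)
8. 4540.541ms @ 28/5 + 324.324ms (2/5)
9. 4864.865ms @ 6 + 1621.622ms (2)
10. 6486.486ms @ 8 + 1621.622ms (2)
11. 8108.108ms @ 10 + 1621.622ms (2)
12. 9729.73ms @ 12 + 810.811ms (1)
13. 10540.541ms @ 13 + 810.811ms (1)
14. 11351.351ms @ 14 + 1621.622ms (2)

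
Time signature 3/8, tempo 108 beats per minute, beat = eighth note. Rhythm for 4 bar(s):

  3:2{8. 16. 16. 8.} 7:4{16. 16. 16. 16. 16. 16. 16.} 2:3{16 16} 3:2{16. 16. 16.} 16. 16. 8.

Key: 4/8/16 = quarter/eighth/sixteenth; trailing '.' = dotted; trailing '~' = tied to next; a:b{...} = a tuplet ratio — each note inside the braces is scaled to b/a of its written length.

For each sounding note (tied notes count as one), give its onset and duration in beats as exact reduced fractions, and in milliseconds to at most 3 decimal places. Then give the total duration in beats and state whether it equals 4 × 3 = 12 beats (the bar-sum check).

1) 0.0ms=0b +555.556ms=1b
2) 555.556ms=1b +277.778ms=1/2b
3) 833.333ms=3/2b +277.778ms=1/2b
4) 1111.111ms=2b +555.556ms=1b
5) 1666.667ms=3b +238.095ms=3/7b
6) 1904.762ms=24/7b +238.095ms=3/7b
7) 2142.857ms=27/7b +238.095ms=3/7b
8) 2380.952ms=30/7b +238.095ms=3/7b
9) 2619.048ms=33/7b +238.095ms=3/7b
10) 2857.143ms=36/7b +238.095ms=3/7b
11) 3095.238ms=39/7b +238.095ms=3/7b
12) 3333.333ms=6b +416.667ms=3/4b
13) 3750.0ms=27/4b +416.667ms=3/4b
14) 4166.667ms=15/2b +277.778ms=1/2b
15) 4444.444ms=8b +277.778ms=1/2b
16) 4722.222ms=17/2b +277.778ms=1/2b
17) 5000.0ms=9b +416.667ms=3/4b
18) 5416.667ms=39/4b +416.667ms=3/4b
19) 5833.333ms=21/2b +833.333ms=3/2b
Σ=12b of 12 (108bpm 3/8) — PASS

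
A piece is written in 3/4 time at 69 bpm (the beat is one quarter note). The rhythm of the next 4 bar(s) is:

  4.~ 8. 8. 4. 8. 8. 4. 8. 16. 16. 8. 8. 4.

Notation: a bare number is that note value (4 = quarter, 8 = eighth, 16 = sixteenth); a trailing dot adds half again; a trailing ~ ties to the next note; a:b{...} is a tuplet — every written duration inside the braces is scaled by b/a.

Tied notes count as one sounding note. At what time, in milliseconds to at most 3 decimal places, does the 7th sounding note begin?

1. 0.0ms @ 0 + 1956.522ms (9/4)
2. 1956.522ms @ 9/4 + 652.174ms (3/4)
3. 2608.696ms @ 3 + 1304.348ms (3/2)
4. 3913.043ms @ 9/2 + 652.174ms (3/4)
5. 4565.217ms @ 21/4 + 652.174ms (3/4)
6. 5217.391ms @ 6 + 1304.348ms (3/2)
7. 6521.739ms @ 15/2 + 652.174ms (3/4)
8. 7173.913ms @ 33/4 + 326.087ms (3/8)
9. 7500.0ms @ 69/8 + 326.087ms (3/8)
10. 7826.087ms @ 9 + 652.174ms (3/4)
11. 8478.261ms @ 39/4 + 652.174ms (3/4)
12. 9130.435ms @ 21/2 + 1304.348ms (3/2)

note 7 onset = 15/2b = 6521.739ms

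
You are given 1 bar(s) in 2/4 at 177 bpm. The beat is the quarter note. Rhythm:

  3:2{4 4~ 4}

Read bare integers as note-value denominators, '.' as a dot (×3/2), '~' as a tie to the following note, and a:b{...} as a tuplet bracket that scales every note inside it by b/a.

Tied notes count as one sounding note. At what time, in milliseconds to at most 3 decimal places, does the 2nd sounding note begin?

1. 0.0ms @ 0 + 225.989ms (2/3)
2. 225.989ms @ 2/3 + 451.977ms (4/3)

note 2 onset = 2/3b = 225.989ms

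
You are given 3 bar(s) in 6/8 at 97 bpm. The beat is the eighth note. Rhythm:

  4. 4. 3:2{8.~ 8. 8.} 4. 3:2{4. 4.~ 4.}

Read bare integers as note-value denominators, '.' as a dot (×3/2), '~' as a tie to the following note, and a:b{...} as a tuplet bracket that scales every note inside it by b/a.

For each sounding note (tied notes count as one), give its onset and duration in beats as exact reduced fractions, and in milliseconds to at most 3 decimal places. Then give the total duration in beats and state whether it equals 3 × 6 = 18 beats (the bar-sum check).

1) 0.0ms=0b +1855.67ms=3b
2) 1855.67ms=3b +1855.67ms=3b
3) 3711.34ms=6b +1237.113ms=2b
4) 4948.454ms=8b +618.557ms=1b
5) 5567.01ms=9b +1855.67ms=3b
6) 7422.68ms=12b +1237.113ms=2b
7) 8659.794ms=14b +2474.227ms=4b
Σ=18b of 18 (97bpm 6/8) — PASS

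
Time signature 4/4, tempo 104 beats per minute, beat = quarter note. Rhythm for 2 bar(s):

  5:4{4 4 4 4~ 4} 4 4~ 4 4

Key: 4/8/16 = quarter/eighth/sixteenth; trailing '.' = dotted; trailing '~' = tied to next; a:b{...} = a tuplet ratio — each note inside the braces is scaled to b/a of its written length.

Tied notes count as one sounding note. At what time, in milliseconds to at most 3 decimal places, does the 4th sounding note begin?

note 4 onset = 12/5b = 1384.615ms

1. 0.0ms @ 0 + 461.538ms (4/5)
2. 461.538ms @ 4/5 + 461.538ms (4/5)
3. 923.077ms @ 8/5 + 461.538ms (4/5)
4. 1384.615ms @ 12/5 + 923.077ms (8/5)
5. 2307.692ms @ 4 + 576.923ms (1)
6. 2884.615ms @ 5 + 1153.846ms (2)
7. 4038.462ms @ 7 + 576.923ms (1)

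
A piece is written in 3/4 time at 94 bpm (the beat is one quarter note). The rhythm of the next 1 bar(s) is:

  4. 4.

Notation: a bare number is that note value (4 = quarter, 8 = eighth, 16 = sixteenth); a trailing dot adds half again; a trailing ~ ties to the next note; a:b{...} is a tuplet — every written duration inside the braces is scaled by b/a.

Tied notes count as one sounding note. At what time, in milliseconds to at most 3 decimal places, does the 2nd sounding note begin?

note 2 onset = 3/2b = 957.447ms

1. 0.0ms @ 0 + 957.447ms (3/2)
2. 957.447ms @ 3/2 + 957.447ms (3/2)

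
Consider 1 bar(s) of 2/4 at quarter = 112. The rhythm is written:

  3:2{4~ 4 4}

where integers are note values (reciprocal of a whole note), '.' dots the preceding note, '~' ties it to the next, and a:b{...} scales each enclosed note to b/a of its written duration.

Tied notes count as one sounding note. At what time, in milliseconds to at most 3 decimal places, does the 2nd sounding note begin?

1. 0.0ms @ 0 + 714.286ms (4/3)
2. 714.286ms @ 4/3 + 357.143ms (2/3)

note 2 onset = 4/3b = 714.286ms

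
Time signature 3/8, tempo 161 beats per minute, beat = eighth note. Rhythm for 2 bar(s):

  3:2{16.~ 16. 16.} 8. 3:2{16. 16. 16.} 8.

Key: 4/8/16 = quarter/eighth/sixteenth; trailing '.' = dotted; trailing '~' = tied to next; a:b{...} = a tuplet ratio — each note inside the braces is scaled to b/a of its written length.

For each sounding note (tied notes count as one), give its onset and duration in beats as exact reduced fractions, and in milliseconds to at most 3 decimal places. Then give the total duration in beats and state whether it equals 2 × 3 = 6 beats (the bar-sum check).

1) 0.0ms=0b +372.671ms=1b
2) 372.671ms=1b +186.335ms=1/2b
3) 559.006ms=3/2b +559.006ms=3/2b
4) 1118.012ms=3b +186.335ms=1/2b
5) 1304.348ms=7/2b +186.335ms=1/2b
6) 1490.683ms=4b +186.335ms=1/2b
7) 1677.019ms=9/2b +559.006ms=3/2b
Σ=6b of 6 (161bpm 3/8) — PASS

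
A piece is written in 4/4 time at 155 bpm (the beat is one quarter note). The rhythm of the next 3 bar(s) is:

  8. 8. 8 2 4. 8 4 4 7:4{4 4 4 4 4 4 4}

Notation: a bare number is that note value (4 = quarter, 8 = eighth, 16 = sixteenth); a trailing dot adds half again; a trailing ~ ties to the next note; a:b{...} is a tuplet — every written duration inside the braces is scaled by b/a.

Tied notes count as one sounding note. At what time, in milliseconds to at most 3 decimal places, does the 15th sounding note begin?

1. 0.0ms @ 0 + 290.323ms (3/4)
2. 290.323ms @ 3/4 + 290.323ms (3/4)
3. 580.645ms @ 3/2 + 193.548ms (1/2)
4. 774.194ms @ 2 + 774.194ms (2)
5. 1548.387ms @ 4 + 580.645ms (3/2)
6. 2129.032ms @ 11/2 + 193.548ms (1/2)
7. 2322.581ms @ 6 + 387.097ms (1)
8. 2709.677ms @ 7 + 387.097ms (1)
9. 3096.774ms @ 8 + 221.198ms (4/7)
10. 3317.972ms @ 60/7 + 221.198ms (4/7)
11. 3539.171ms @ 64/7 + 221.198ms (4/7)
12. 3760.369ms @ 68/7 + 221.198ms (4/7)
13. 3981.567ms @ 72/7 + 221.198ms (4/7)
14. 4202.765ms @ 76/7 + 221.198ms (4/7)
15. 4423.963ms @ 80/7 + 221.198ms (4/7)

note 15 onset = 80/7b = 4423.963ms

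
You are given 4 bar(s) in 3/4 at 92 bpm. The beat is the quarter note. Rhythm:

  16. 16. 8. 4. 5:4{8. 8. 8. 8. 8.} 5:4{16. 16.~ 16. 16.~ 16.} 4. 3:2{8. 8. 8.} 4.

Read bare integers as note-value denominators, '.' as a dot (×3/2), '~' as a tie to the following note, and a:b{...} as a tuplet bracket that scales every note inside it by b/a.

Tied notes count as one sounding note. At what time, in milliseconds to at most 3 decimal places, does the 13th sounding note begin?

note 13 onset = 15/2b = 4891.304ms

1. 0.0ms @ 0 + 244.565ms (3/8)
2. 244.565ms @ 3/8 + 244.565ms (3/8)
3. 489.13ms @ 3/4 + 489.13ms (3/4)
4. 978.261ms @ 3/2 + 978.261ms (3/2)
5. 1956.522ms @ 3 + 391.304ms (3/5)
6. 2347.826ms @ 18/5 + 391.304ms (3/5)
7. 2739.13ms @ 21/5 + 391.304ms (3/5)
8. 3130.435ms @ 24/5 + 391.304ms (3/5)
9. 3521.739ms @ 27/5 + 391.304ms (3/5)
10. 3913.043ms @ 6 + 195.652ms (3/10)
11. 4108.696ms @ 63/10 + 391.304ms (3/5)
12. 4500.0ms @ 69/10 + 391.304ms (3/5)
13. 4891.304ms @ 15/2 + 978.261ms (3/2)
14. 5869.565ms @ 9 + 326.087ms (1/2)
15. 6195.652ms @ 19/2 + 326.087ms (1/2)
16. 6521.739ms @ 10 + 326.087ms (1/2)
17. 6847.826ms @ 21/2 + 978.261ms (3/2)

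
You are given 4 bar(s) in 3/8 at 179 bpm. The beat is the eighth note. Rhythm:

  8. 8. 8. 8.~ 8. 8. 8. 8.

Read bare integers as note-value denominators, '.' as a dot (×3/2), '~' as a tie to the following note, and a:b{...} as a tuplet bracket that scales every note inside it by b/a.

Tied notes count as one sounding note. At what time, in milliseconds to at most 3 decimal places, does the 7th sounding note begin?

1. 0.0ms @ 0 + 502.793ms (3/2)
2. 502.793ms @ 3/2 + 502.793ms (3/2)
3. 1005.587ms @ 3 + 502.793ms (3/2)
4. 1508.38ms @ 9/2 + 1005.587ms (3)
5. 2513.966ms @ 15/2 + 502.793ms (3/2)
6. 3016.76ms @ 9 + 502.793ms (3/2)
7. 3519.553ms @ 21/2 + 502.793ms (3/2)

note 7 onset = 21/2b = 3519.553ms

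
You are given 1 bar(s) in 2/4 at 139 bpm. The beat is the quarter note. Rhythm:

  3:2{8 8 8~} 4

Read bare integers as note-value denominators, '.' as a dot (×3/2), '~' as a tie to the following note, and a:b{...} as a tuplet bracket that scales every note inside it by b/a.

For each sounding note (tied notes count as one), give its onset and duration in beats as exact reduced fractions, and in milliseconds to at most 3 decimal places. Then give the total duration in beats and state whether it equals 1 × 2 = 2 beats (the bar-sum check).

1) 0.0ms=0b +143.885ms=1/3b
2) 143.885ms=1/3b +143.885ms=1/3b
3) 287.77ms=2/3b +575.54ms=4/3b
Σ=2b of 2 (139bpm 2/4) — PASS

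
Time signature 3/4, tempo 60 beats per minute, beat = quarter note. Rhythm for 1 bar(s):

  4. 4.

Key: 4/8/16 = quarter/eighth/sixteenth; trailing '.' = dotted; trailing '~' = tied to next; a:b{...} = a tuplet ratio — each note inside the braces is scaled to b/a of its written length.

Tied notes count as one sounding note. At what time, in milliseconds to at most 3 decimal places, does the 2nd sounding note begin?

1. 0.0ms @ 0 + 1500.0ms (3/2)
2. 1500.0ms @ 3/2 + 1500.0ms (3/2)

note 2 onset = 3/2b = 1500.0ms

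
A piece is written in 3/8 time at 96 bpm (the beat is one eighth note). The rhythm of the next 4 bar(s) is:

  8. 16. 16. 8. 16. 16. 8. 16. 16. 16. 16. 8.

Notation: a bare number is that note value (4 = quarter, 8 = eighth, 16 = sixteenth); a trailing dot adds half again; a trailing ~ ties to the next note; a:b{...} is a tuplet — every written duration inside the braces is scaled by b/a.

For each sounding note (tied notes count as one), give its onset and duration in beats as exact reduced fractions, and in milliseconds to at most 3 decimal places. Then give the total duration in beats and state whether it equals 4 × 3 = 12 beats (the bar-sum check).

1) 0.0ms=0b +937.5ms=3/2b
2) 937.5ms=3/2b +468.75ms=3/4b
3) 1406.25ms=9/4b +468.75ms=3/4b
4) 1875.0ms=3b +937.5ms=3/2b
5) 2812.5ms=9/2b +468.75ms=3/4b
6) 3281.25ms=21/4b +468.75ms=3/4b
7) 3750.0ms=6b +937.5ms=3/2b
8) 4687.5ms=15/2b +468.75ms=3/4b
9) 5156.25ms=33/4b +468.75ms=3/4b
10) 5625.0ms=9b +468.75ms=3/4b
11) 6093.75ms=39/4b +468.75ms=3/4b
12) 6562.5ms=21/2b +937.5ms=3/2b
Σ=12b of 12 (96bpm 3/8) — PASS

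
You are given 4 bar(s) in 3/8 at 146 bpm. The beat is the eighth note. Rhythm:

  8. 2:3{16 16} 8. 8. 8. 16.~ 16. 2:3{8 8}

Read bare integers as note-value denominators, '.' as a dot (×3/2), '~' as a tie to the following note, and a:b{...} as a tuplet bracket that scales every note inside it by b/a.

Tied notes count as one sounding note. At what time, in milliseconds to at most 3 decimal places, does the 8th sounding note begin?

note 8 onset = 9b = 3698.63ms

1. 0.0ms @ 0 + 616.438ms (3/2)
2. 616.438ms @ 3/2 + 308.219ms (3/4)
3. 924.658ms @ 9/4 + 308.219ms (3/4)
4. 1232.877ms @ 3 + 616.438ms (3/2)
5. 1849.315ms @ 9/2 + 616.438ms (3/2)
6. 2465.753ms @ 6 + 616.438ms (3/2)
7. 3082.192ms @ 15/2 + 616.438ms (3/2)
8. 3698.63ms @ 9 + 616.438ms (3/2)
9. 4315.068ms @ 21/2 + 616.438ms (3/2)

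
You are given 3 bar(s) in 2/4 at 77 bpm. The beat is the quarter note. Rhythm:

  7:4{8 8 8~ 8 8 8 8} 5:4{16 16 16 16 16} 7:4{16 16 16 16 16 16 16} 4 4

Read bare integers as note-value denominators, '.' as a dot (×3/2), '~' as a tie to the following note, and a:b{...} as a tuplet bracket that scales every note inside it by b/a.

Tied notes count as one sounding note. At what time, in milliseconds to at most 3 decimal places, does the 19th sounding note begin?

note 19 onset = 4b = 3116.883ms

1. 0.0ms @ 0 + 222.635ms (2/7)
2. 222.635ms @ 2/7 + 222.635ms (2/7)
3. 445.269ms @ 4/7 + 445.269ms (4/7)
4. 890.538ms @ 8/7 + 222.635ms (2/7)
5. 1113.173ms @ 10/7 + 222.635ms (2/7)
6. 1335.807ms @ 12/7 + 222.635ms (2/7)
7. 1558.442ms @ 2 + 155.844ms (1/5)
8. 1714.286ms @ 11/5 + 155.844ms (1/5)
9. 1870.13ms @ 12/5 + 155.844ms (1/5)
10. 2025.974ms @ 13/5 + 155.844ms (1/5)
11. 2181.818ms @ 14/5 + 155.844ms (1/5)
12. 2337.662ms @ 3 + 111.317ms (1/7)
13. 2448.98ms @ 22/7 + 111.317ms (1/7)
14. 2560.297ms @ 23/7 + 111.317ms (1/7)
15. 2671.614ms @ 24/7 + 111.317ms (1/7)
16. 2782.931ms @ 25/7 + 111.317ms (1/7)
17. 2894.249ms @ 26/7 + 111.317ms (1/7)
18. 3005.566ms @ 27/7 + 111.317ms (1/7)
19. 3116.883ms @ 4 + 779.221ms (1)
20. 3896.104ms @ 5 + 779.221ms (1)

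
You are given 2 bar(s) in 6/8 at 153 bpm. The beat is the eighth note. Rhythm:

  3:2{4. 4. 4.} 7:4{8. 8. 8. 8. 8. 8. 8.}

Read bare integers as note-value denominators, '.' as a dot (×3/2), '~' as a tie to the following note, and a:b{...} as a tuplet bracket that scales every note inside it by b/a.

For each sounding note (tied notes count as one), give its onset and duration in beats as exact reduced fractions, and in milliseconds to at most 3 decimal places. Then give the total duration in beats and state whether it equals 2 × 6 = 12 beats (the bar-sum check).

1) 0.0ms=0b +784.314ms=2b
2) 784.314ms=2b +784.314ms=2b
3) 1568.627ms=4b +784.314ms=2b
4) 2352.941ms=6b +336.134ms=6/7b
5) 2689.076ms=48/7b +336.134ms=6/7b
6) 3025.21ms=54/7b +336.134ms=6/7b
7) 3361.345ms=60/7b +336.134ms=6/7b
8) 3697.479ms=66/7b +336.134ms=6/7b
9) 4033.613ms=72/7b +336.134ms=6/7b
10) 4369.748ms=78/7b +336.134ms=6/7b
Σ=12b of 12 (153bpm 6/8) — PASS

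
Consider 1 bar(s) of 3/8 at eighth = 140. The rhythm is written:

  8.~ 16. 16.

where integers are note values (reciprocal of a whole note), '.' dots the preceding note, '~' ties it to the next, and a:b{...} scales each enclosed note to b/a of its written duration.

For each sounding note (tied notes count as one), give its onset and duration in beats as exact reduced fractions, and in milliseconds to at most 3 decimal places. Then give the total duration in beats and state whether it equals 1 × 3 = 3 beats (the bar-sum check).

1) 0.0ms=0b +964.286ms=9/4b
2) 964.286ms=9/4b +321.429ms=3/4b
Σ=3b of 3 (140bpm 3/8) — PASS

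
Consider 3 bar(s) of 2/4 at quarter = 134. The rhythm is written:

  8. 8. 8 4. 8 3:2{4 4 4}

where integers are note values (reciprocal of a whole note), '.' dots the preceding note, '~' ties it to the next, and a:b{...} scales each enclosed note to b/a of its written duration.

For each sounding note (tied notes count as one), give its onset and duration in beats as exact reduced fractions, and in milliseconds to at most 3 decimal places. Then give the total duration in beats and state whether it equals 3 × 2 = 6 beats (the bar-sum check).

1) 0.0ms=0b +335.821ms=3/4b
2) 335.821ms=3/4b +335.821ms=3/4b
3) 671.642ms=3/2b +223.881ms=1/2b
4) 895.522ms=2b +671.642ms=3/2b
5) 1567.164ms=7/2b +223.881ms=1/2b
6) 1791.045ms=4b +298.507ms=2/3b
7) 2089.552ms=14/3b +298.507ms=2/3b
8) 2388.06ms=16/3b +298.507ms=2/3b
Σ=6b of 6 (134bpm 2/4) — PASS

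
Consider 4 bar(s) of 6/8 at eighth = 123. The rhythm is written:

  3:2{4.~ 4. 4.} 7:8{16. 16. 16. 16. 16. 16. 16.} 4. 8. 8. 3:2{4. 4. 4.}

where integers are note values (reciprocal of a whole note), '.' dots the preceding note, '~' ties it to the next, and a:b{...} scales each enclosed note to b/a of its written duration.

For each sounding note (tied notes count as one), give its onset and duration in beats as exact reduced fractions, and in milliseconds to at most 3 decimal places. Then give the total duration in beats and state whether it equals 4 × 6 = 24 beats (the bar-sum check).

1) 0.0ms=0b +1951.22ms=4b
2) 1951.22ms=4b +975.61ms=2b
3) 2926.829ms=6b +418.118ms=6/7b
4) 3344.948ms=48/7b +418.118ms=6/7b
5) 3763.066ms=54/7b +418.118ms=6/7b
6) 4181.185ms=60/7b +418.118ms=6/7b
7) 4599.303ms=66/7b +418.118ms=6/7b
8) 5017.422ms=72/7b +418.118ms=6/7b
9) 5435.54ms=78/7b +418.118ms=6/7b
10) 5853.659ms=12b +1463.415ms=3b
11) 7317.073ms=15b +731.707ms=3/2b
12) 8048.78ms=33/2b +731.707ms=3/2b
13) 8780.488ms=18b +975.61ms=2b
14) 9756.098ms=20b +975.61ms=2b
15) 10731.707ms=22b +975.61ms=2b
Σ=24b of 24 (123bpm 6/8) — PASS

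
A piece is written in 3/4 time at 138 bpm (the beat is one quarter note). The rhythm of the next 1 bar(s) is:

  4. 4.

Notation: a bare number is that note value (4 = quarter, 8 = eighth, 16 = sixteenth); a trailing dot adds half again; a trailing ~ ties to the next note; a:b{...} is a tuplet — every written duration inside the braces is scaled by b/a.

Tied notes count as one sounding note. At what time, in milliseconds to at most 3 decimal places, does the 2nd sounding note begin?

1. 0.0ms @ 0 + 652.174ms (3/2)
2. 652.174ms @ 3/2 + 652.174ms (3/2)

note 2 onset = 3/2b = 652.174ms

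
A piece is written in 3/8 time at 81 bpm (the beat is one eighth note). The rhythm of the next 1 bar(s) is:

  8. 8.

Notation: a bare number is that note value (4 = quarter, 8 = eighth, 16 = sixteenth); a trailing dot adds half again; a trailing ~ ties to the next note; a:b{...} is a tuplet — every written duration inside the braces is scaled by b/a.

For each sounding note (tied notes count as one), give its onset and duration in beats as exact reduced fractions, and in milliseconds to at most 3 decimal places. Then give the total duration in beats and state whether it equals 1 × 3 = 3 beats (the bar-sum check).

1) 0.0ms=0b +1111.111ms=3/2b
2) 1111.111ms=3/2b +1111.111ms=3/2b
Σ=3b of 3 (81bpm 3/8) — PASS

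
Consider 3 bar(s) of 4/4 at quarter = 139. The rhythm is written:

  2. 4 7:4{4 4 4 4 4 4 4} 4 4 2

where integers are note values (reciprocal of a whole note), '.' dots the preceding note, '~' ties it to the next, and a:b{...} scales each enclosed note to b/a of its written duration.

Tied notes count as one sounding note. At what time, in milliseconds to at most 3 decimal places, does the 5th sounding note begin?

note 5 onset = 36/7b = 2219.938ms

1. 0.0ms @ 0 + 1294.964ms (3)
2. 1294.964ms @ 3 + 431.655ms (1)
3. 1726.619ms @ 4 + 246.66ms (4/7)
4. 1973.279ms @ 32/7 + 246.66ms (4/7)
5. 2219.938ms @ 36/7 + 246.66ms (4/7)
6. 2466.598ms @ 40/7 + 246.66ms (4/7)
7. 2713.258ms @ 44/7 + 246.66ms (4/7)
8. 2959.918ms @ 48/7 + 246.66ms (4/7)
9. 3206.578ms @ 52/7 + 246.66ms (4/7)
10. 3453.237ms @ 8 + 431.655ms (1)
11. 3884.892ms @ 9 + 431.655ms (1)
12. 4316.547ms @ 10 + 863.309ms (2)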